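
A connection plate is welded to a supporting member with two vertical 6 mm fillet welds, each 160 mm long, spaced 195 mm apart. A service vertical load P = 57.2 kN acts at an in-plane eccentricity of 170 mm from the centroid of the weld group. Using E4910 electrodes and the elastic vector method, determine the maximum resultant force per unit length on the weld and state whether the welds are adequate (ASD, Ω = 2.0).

E49XX → F_EXX = 490 MPa.
Total weld length L_w = 320 mm. Treat welds as unit-width lines.
Polar moment about centroid: J = 2[d³/12 + d(b/2)²] = 2[160³/12 + 160×97.5²] = 3725000 mm³.
Direct shear f_v = P/L_w = 57.2×10³ / 320 = 178.8 N/mm (vertical).
Torsion M = P·e = 57.2×10³ × 170 = 9724000 N·mm.
Critical point at (x, y) = (97.5, 80) from centroid. f_tx = M·y/J = 208.9 N/mm; f_ty = M·x/J = 254.5 N/mm.
Resultant f_max = √[f_tx² + (f_v + f_ty)²] = √[208.9² + (178.8 + 254.5)²] = 481 N/mm.
Capacity per unit length: r_n/Ω = (1/2.0) × 0.6 × 490 × (0.707 × 6) = 623.6 N/mm.
481 ≤ 623.6 → adequate.

f_max ≈ 481 N/mm; adequate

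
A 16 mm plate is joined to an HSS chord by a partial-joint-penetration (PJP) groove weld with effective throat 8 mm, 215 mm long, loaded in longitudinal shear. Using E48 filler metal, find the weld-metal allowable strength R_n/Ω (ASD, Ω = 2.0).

R_n/Ω ≈ 248 kN

E48XX → F_EXX = 480 MPa.
Effective throat (given) t_e = 8 mm.
A_we = 8 × 215 = 1720 mm².
F_nw = 0.6 F_EXX = 288 MPa.
R_n/Ω = (288 × 1720) / 2.0 × 10⁻³ = 247.7 kN.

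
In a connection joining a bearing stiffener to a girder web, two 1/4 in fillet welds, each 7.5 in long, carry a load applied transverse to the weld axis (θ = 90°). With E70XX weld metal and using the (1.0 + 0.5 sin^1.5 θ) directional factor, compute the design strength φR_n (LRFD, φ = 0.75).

φR_n ≈ 125 kip

E70XX → F_EXX = 70 ksi.
t_e = 0.707 × 0.25 = 0.1767 in; A_we = 0.1767 × 15 = 2.651 in².
Directional factor: 1.0 + 0.5 sin^1.5(90°) = 1.5.
F_nw = 0.6 × 70 × 1.5 = 63 ksi.
φR_n = 0.75 × 63 × 2.651 = 125.3 kip.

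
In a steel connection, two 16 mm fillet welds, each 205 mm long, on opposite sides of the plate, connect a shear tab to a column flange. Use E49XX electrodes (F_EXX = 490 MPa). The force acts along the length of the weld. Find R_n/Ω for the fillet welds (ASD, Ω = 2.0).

R_n/Ω ≈ 682 kN

Effective throat t_e = 0.707 × 16 = 11.31 mm.
Total length L = 410 mm; A_we = 11.31 × 410 = 4638 mm².
F_nw = 0.6 F_EXX = 0.6 × 490 = 294 MPa.
R_n = 294 × 4638 × 10⁻³ = 1364 kN; R_n/Ω = 1364/2.0 = 681.8 kN.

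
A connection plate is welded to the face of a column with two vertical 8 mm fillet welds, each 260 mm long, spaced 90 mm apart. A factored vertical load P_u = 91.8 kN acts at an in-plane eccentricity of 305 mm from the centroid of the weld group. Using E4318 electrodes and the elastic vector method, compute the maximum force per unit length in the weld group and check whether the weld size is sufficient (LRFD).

E43XX → F_EXX = 430 MPa.
Total weld length L_w = 520 mm. Treat welds as unit-width lines.
Polar moment about centroid: J = 2[d³/12 + d(b/2)²] = 2[260³/12 + 260×45²] = 3982000 mm³.
Direct shear f_v = P/L_w = 91.8×10³ / 520 = 176.5 N/mm (vertical).
Torsion M = P·e = 91.8×10³ × 305 = 27999000 N·mm.
Critical point at (x, y) = (45, 130) from centroid. f_tx = M·y/J = 914 N/mm; f_ty = M·x/J = 316.4 N/mm.
Resultant f_max = √[f_tx² + (f_v + f_ty)²] = √[914² + (176.5 + 316.4)²] = 1038 N/mm.
Capacity per unit length: φr_n = 0.75 × 0.6 × 430 × (0.707 × 8) = 1094 N/mm.
1038 ≤ 1094 → adequate.

f_max ≈ 1040 N/mm; adequate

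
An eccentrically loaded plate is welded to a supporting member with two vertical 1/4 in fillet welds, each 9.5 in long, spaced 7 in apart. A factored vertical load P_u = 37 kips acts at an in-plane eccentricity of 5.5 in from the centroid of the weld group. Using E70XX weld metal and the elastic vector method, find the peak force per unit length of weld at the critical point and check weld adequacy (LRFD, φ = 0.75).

E70XX → F_EXX = 70 ksi.
Total weld length L_w = 19 in. Treat welds as unit-width lines.
Polar moment about centroid: J = 2[d³/12 + d(b/2)²] = 2[9.5³/12 + 9.5×3.5²] = 375.6 in³.
Direct shear f_v = P/L_w = 37 / 19 = 1.947 kip/in (vertical).
Torsion M = P·e = 37 × 5.5 = 203.5 kip·in.
Critical point at (x, y) = (3.5, 4.75) from centroid. f_tx = M·y/J = 2.573 kip/in; f_ty = M·x/J = 1.896 kip/in.
Resultant f_max = √[f_tx² + (f_v + f_ty)²] = √[2.573² + (1.947 + 1.896)²] = 4.625 kip/in.
Capacity per unit length: φr_n = 0.75 × 0.6 × 70 × (0.707 × 0.25) = 5.568 kip/in.
4.625 ≤ 5.568 → adequate.

f_max ≈ 4.63 kip/in; adequate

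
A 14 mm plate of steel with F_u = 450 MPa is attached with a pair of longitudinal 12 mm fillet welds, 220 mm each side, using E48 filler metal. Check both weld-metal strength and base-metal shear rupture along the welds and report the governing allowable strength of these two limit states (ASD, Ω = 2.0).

R_n/Ω ≈ 538 kN (weld metal governs)

E48XX → F_EXX = 480 MPa.
t_e = 0.707 × 12 = 8.484 mm; L = 440 mm.
Weld metal: R_n/Ω = (1/2.0) × 0.6 × 480 × 8.484 × 440 × 10⁻³ = 537.5 kN.
Base metal (shear rupture): R_n/Ω = (1/2.0) × 0.6 × 450 × 14 × 440 × 10⁻³ = 831.6 kN.
Governing: weld metal.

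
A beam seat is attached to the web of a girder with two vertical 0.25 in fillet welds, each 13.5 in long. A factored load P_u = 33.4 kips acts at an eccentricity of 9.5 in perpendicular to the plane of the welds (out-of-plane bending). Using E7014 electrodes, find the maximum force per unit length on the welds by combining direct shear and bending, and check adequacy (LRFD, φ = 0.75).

E70XX → F_EXX = 70 ksi.
L_w = 2 × 13.5 = 27 in; section modulus (unit throat) S = 2 × L²/6 = 60.75 in².
Direct shear f_v = P/L_w = 33.4/27 = 1.237 kip/in.
Moment M = P × e = 33.4 × 9.5 = 317.3 kip·in; bending f_b = M/S = 5.223 kip/in.
f_max = √(f_v² + f_b²) = √(1.237² + 5.223²) = 5.368 kip/in.
φr_n = 0.75 × 0.6 × 70 × (0.707 × 0.25) = 5.568 kip/in → adequate.

f_max ≈ 5.37 kip/in; adequate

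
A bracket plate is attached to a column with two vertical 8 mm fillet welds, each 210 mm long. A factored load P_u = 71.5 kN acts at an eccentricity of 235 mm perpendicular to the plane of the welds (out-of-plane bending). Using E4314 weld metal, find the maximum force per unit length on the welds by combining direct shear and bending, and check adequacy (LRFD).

E43XX → F_EXX = 430 MPa.
L_w = 2 × 210 = 420 mm; section modulus (unit throat) S = 2 × L²/6 = 14700 mm².
Direct shear f_v = P/L_w = 71.5×10³/420 = 170.2 N/mm.
Moment M = P × e = 71.5×10³ × 235 = 16802000 N·mm; bending f_b = M/S = 1143 N/mm.
f_max = √(f_v² + f_b²) = √(170.2² + 1143²) = 1156 N/mm.
φr_n = 0.75 × 0.6 × 430 × (0.707 × 8) = 1094 N/mm → NOT adequate.

f_max ≈ 1160 N/mm; NOT adequate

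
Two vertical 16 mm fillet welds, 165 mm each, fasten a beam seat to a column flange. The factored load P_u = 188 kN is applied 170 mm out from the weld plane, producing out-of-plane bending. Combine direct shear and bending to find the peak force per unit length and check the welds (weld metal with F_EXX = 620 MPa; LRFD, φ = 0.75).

f_max ≈ 3570 N/mm; NOT adequate

L_w = 2 × 165 = 330 mm; section modulus (unit throat) S = 2 × L²/6 = 9075 mm².
Direct shear f_v = P/L_w = 188×10³/330 = 569.7 N/mm.
Moment M = P × e = 188×10³ × 170 = 31960000 N·mm; bending f_b = M/S = 3522 N/mm.
f_max = √(f_v² + f_b²) = √(569.7² + 3522²) = 3568 N/mm.
φr_n = 0.75 × 0.6 × 620 × (0.707 × 16) = 3156 N/mm → NOT adequate.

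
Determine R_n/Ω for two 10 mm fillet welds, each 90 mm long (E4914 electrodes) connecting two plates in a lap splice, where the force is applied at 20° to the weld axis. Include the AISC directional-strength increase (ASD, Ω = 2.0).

E49XX → F_EXX = 490 MPa.
t_e = 0.707 × 10 = 7.07 mm; A_we = 7.07 × 180 = 1273 mm².
Directional factor: 1.0 + 0.5 sin^1.5(20°) = 1.1.
F_nw = 0.6 × 490 × 1.1 = 323.4 MPa.
R_n/Ω = (323.4 × 1273) / 2.0 × 10⁻³ = 205.8 kN.

R_n/Ω ≈ 206 kN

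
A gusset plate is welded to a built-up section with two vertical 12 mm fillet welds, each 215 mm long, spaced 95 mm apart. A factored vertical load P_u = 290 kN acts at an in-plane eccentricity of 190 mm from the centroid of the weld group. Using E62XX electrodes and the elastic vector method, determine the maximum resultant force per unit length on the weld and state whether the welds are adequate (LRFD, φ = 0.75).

E62XX → F_EXX = 620 MPa.
Total weld length L_w = 430 mm. Treat welds as unit-width lines.
Polar moment about centroid: J = 2[d³/12 + d(b/2)²] = 2[215³/12 + 215×47.5²] = 2627000 mm³.
Direct shear f_v = P/L_w = 290×10³ / 430 = 674.4 N/mm (vertical).
Torsion M = P·e = 290×10³ × 190 = 55100000 N·mm.
Critical point at (x, y) = (47.5, 107.5) from centroid. f_tx = M·y/J = 2255 N/mm; f_ty = M·x/J = 996.4 N/mm.
Resultant f_max = √[f_tx² + (f_v + f_ty)²] = √[2255² + (674.4 + 996.4)²] = 2807 N/mm.
Capacity per unit length: φr_n = 0.75 × 0.6 × 620 × (0.707 × 12) = 2367 N/mm.
2807 > 2367 → NOT adequate.

f_max ≈ 2810 N/mm; NOT adequate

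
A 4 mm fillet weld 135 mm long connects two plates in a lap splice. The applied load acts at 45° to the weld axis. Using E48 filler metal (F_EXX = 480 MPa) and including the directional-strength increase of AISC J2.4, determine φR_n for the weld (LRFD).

t_e = 0.707 × 4 = 2.828 mm; A_we = 2.828 × 135 = 381.8 mm².
Directional factor: 1.0 + 0.5 sin^1.5(45°) = 1.297.
F_nw = 0.6 × 480 × 1.297 = 373.6 MPa.
φR_n = 0.75 × 373.6 × 381.8 × 10⁻³ = 107 kN.

φR_n ≈ 107 kN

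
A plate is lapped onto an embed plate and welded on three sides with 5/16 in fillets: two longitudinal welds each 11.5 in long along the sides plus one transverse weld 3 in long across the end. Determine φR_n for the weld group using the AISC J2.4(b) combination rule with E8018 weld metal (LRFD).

E80XX → F_EXX = 80 ksi.
t_e = 0.707 × 0.3125 = 0.2209 in.
R_nwl = 0.6 × 80 × 0.2209 × 23 = 243.9 kips (longitudinal, 2 welds).
R_nwt = 0.6 × 80 × 0.2209 × 3 = 31.81 kips (transverse, base value).
(i) R_nwl + R_nwt = 275.7 kips; (ii) 0.85 R_nwl + 1.5 R_nwt = 255.1 kips.
R_n = max = 275.7 kips [governs: (i)]; φR_n = 206.8 kips.

φR_n ≈ 207 kips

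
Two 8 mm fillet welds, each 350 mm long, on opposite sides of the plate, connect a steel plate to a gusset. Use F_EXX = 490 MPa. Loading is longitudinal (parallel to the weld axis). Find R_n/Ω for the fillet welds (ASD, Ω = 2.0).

R_n/Ω ≈ 582 kN

Effective throat t_e = 0.707 × 8 = 5.656 mm.
Total length L = 700 mm; A_we = 5.656 × 700 = 3959 mm².
F_nw = 0.6 F_EXX = 0.6 × 490 = 294 MPa.
R_n = 294 × 3959 × 10⁻³ = 1164 kN; R_n/Ω = 1164/2.0 = 582 kN.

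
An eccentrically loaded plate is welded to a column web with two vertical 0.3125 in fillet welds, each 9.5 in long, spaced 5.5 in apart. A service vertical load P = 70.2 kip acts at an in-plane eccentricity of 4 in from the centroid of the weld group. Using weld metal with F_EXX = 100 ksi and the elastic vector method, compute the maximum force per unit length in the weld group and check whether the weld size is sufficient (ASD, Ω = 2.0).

Total weld length L_w = 19 in. Treat welds as unit-width lines.
Polar moment about centroid: J = 2[d³/12 + d(b/2)²] = 2[9.5³/12 + 9.5×2.75²] = 286.6 in³.
Direct shear f_v = P/L_w = 70.2 / 19 = 3.695 kip/in (vertical).
Torsion M = P·e = 70.2 × 4 = 280.8 kip·in.
Critical point at (x, y) = (2.75, 4.75) from centroid. f_tx = M·y/J = 4.654 kip/in; f_ty = M·x/J = 2.695 kip/in.
Resultant f_max = √[f_tx² + (f_v + f_ty)²] = √[4.654² + (3.695 + 2.695)²] = 7.905 kip/in.
Capacity per unit length: r_n/Ω = (1/2.0) × 0.6 × 100 × (0.707 × 0.3125) = 6.628 kip/in.
7.905 > 6.628 → NOT adequate.

f_max ≈ 7.9 kip/in; NOT adequate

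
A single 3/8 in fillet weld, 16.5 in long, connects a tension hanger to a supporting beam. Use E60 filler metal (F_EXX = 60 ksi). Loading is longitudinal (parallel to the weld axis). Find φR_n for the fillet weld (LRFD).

Effective throat t_e = 0.707 × 0.375 = 0.2651 in.
Total length L = 16.5 in; A_we = 0.2651 × 16.5 = 4.375 in².
F_nw = 0.6 F_EXX = 0.6 × 60 = 36 ksi.
φR_n = 0.75 × 36 × 4.375 = 118.1 kips.

φR_n ≈ 118 kips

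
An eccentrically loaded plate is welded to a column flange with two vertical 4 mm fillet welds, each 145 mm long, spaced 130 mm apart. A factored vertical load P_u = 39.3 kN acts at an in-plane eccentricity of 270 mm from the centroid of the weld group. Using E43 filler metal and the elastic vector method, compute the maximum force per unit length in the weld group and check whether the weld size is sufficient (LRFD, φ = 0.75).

f_max ≈ 694 N/mm; NOT adequate

E43XX → F_EXX = 430 MPa.
Total weld length L_w = 290 mm. Treat welds as unit-width lines.
Polar moment about centroid: J = 2[d³/12 + d(b/2)²] = 2[145³/12 + 145×65²] = 1733000 mm³.
Direct shear f_v = P/L_w = 39.3×10³ / 290 = 135.5 N/mm (vertical).
Torsion M = P·e = 39.3×10³ × 270 = 10611000 N·mm.
Critical point at (x, y) = (65, 72.5) from centroid. f_tx = M·y/J = 443.8 N/mm; f_ty = M·x/J = 397.9 N/mm.
Resultant f_max = √[f_tx² + (f_v + f_ty)²] = √[443.8² + (135.5 + 397.9)²] = 693.9 N/mm.
Capacity per unit length: φr_n = 0.75 × 0.6 × 430 × (0.707 × 4) = 547.2 N/mm.
693.9 > 547.2 → NOT adequate.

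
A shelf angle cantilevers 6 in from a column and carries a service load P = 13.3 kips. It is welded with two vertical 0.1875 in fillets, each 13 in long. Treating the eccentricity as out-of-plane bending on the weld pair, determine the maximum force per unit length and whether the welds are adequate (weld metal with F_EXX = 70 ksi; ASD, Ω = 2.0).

f_max ≈ 1.51 kip/in; adequate

L_w = 2 × 13 = 26 in; section modulus (unit throat) S = 2 × L²/6 = 56.33 in².
Direct shear f_v = P/L_w = 13.3/26 = 0.5115 kip/in.
Moment M = P × e = 13.3 × 6 = 79.8 kip·in; bending f_b = M/S = 1.417 kip/in.
f_max = √(f_v² + f_b²) = √(0.5115² + 1.417²) = 1.506 kip/in.
r_n/Ω = (1/2.0) × 0.6 × 70 × (0.707 × 0.1875) = 2.784 kip/in → adequate.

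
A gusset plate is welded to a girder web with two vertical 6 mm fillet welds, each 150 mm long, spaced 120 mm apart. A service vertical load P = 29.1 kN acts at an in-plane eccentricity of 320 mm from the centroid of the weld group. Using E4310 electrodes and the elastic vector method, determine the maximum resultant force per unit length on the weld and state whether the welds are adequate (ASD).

f_max ≈ 610 N/mm; NOT adequate

E43XX → F_EXX = 430 MPa.
Total weld length L_w = 300 mm. Treat welds as unit-width lines.
Polar moment about centroid: J = 2[d³/12 + d(b/2)²] = 2[150³/12 + 150×60²] = 1642000 mm³.
Direct shear f_v = P/L_w = 29.1×10³ / 300 = 97 N/mm (vertical).
Torsion M = P·e = 29.1×10³ × 320 = 9312000 N·mm.
Critical point at (x, y) = (60, 75) from centroid. f_tx = M·y/J = 425.2 N/mm; f_ty = M·x/J = 340.2 N/mm.
Resultant f_max = √[f_tx² + (f_v + f_ty)²] = √[425.2² + (97 + 340.2)²] = 609.8 N/mm.
Capacity per unit length: r_n/Ω = (1/2.0) × 0.6 × 430 × (0.707 × 6) = 547.2 N/mm.
609.8 > 547.2 → NOT adequate.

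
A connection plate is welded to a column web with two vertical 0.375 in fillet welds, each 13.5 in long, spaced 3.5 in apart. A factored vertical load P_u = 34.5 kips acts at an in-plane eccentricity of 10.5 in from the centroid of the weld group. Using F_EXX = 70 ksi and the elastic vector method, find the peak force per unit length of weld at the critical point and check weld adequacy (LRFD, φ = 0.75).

Total weld length L_w = 27 in. Treat welds as unit-width lines.
Polar moment about centroid: J = 2[d³/12 + d(b/2)²] = 2[13.5³/12 + 13.5×1.75²] = 492.8 in³.
Direct shear f_v = P/L_w = 34.5 / 27 = 1.278 kip/in (vertical).
Torsion M = P·e = 34.5 × 10.5 = 362.25 kip·in.
Critical point at (x, y) = (1.75, 6.75) from centroid. f_tx = M·y/J = 4.962 kip/in; f_ty = M·x/J = 1.287 kip/in.
Resultant f_max = √[f_tx² + (f_v + f_ty)²] = √[4.962² + (1.278 + 1.287)²] = 5.586 kip/in.
Capacity per unit length: φr_n = 0.75 × 0.6 × 70 × (0.707 × 0.375) = 8.351 kip/in.
5.586 ≤ 8.351 → adequate.

f_max ≈ 5.59 kip/in; adequate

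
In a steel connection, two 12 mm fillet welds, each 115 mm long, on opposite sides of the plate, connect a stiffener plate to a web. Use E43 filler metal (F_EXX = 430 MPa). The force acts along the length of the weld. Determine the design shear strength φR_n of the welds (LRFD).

Effective throat t_e = 0.707 × 12 = 8.484 mm.
Total length L = 230 mm; A_we = 8.484 × 230 = 1951 mm².
F_nw = 0.6 F_EXX = 0.6 × 430 = 258 MPa.
φR_n = 0.75 × 258 × 1951 × 10⁻³ = 377.6 kN.

φR_n ≈ 378 kN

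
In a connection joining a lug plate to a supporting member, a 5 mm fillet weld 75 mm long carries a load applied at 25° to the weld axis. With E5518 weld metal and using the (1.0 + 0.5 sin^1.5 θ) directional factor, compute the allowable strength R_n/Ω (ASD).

R_n/Ω ≈ 49.8 kN

E55XX → F_EXX = 550 MPa.
t_e = 0.707 × 5 = 3.535 mm; A_we = 3.535 × 75 = 265.1 mm².
Directional factor: 1.0 + 0.5 sin^1.5(25°) = 1.137.
F_nw = 0.6 × 550 × 1.137 = 375.3 MPa.
R_n/Ω = (375.3 × 265.1) / 2.0 × 10⁻³ = 49.75 kN.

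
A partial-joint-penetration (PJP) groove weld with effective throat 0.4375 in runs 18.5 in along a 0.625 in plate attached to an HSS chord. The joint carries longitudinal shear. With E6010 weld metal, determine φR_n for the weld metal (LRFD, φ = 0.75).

φR_n ≈ 219 kip

E60XX → F_EXX = 60 ksi.
Effective throat (given) t_e = 0.4375 in.
A_we = 0.4375 × 18.5 = 8.094 in².
F_nw = 0.6 F_EXX = 36 ksi.
φR_n = 0.75 × 36 × 8.094 = 218.5 kip.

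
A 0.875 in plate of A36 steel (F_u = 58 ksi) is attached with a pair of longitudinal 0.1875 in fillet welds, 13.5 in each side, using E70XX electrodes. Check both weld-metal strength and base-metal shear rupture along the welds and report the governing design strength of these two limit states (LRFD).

E70XX → F_EXX = 70 ksi.
t_e = 0.707 × 0.1875 = 0.1326 in; L = 27 in.
Weld metal: φR_n = 0.75 × 0.6 × 70 × 0.1326 × 27 = 112.7 kips.
Base metal (shear rupture): φR_n = 0.75 × 0.6 × 58 × 0.875 × 27 = 616.6 kips.
Governing: weld metal.

φR_n ≈ 113 kips (weld metal governs)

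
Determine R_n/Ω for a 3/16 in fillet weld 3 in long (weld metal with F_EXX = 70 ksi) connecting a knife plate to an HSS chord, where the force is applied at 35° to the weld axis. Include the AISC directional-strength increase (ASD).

R_n/Ω ≈ 10.2 kips

t_e = 0.707 × 0.1875 = 0.1326 in; A_we = 0.1326 × 3 = 0.3977 in².
Directional factor: 1.0 + 0.5 sin^1.5(35°) = 1.217.
F_nw = 0.6 × 70 × 1.217 = 51.12 ksi.
R_n/Ω = (51.12 × 0.3977) / 2.0 = 10.17 kips.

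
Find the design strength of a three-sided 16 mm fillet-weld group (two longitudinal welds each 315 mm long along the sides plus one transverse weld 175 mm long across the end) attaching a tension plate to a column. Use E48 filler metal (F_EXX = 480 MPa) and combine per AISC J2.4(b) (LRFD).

φR_n ≈ 1970 kN

t_e = 0.707 × 16 = 11.31 mm.
R_nwl = 0.6 × 480 × 11.31 × 630 × 10⁻³ = 2052 kN (longitudinal, 2 welds).
R_nwt = 0.6 × 480 × 11.31 × 175 × 10⁻³ = 570.1 kN (transverse, base value).
(i) R_nwl + R_nwt = 2623 kN; (ii) 0.85 R_nwl + 1.5 R_nwt = 2600 kN.
R_n = max = 2623 kN [governs: (i)]; φR_n = 1967 kN.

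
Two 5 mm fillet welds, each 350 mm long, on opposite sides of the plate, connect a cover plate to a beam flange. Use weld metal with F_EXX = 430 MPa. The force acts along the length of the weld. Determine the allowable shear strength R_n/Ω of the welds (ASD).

Effective throat t_e = 0.707 × 5 = 3.535 mm.
Total length L = 700 mm; A_we = 3.535 × 700 = 2474 mm².
F_nw = 0.6 F_EXX = 0.6 × 430 = 258 MPa.
R_n = 258 × 2474 × 10⁻³ = 638.4 kN; R_n/Ω = 638.4/2.0 = 319.2 kN.

R_n/Ω ≈ 319 kN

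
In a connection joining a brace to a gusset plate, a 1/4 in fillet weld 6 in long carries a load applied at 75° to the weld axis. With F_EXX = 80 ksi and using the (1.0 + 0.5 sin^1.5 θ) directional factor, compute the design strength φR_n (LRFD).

t_e = 0.707 × 0.25 = 0.1767 in; A_we = 0.1767 × 6 = 1.06 in².
Directional factor: 1.0 + 0.5 sin^1.5(75°) = 1.475.
F_nw = 0.6 × 80 × 1.475 = 70.78 ksi.
φR_n = 0.75 × 70.78 × 1.06 = 56.3 kip.

φR_n ≈ 56.3 kip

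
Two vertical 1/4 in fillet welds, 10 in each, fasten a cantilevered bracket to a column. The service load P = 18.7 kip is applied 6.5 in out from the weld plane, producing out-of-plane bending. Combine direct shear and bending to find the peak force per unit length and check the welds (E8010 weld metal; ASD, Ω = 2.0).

f_max ≈ 3.76 kip/in; adequate

E80XX → F_EXX = 80 ksi.
L_w = 2 × 10 = 20 in; section modulus (unit throat) S = 2 × L²/6 = 33.33 in².
Direct shear f_v = P/L_w = 18.7/20 = 0.935 kip/in.
Moment M = P × e = 18.7 × 6.5 = 121.55 kip·in; bending f_b = M/S = 3.646 kip/in.
f_max = √(f_v² + f_b²) = √(0.935² + 3.646²) = 3.764 kip/in.
r_n/Ω = (1/2.0) × 0.6 × 80 × (0.707 × 0.25) = 4.242 kip/in → adequate.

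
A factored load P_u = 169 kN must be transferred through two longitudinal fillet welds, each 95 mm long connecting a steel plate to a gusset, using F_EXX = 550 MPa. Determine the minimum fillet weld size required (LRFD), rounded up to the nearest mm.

Total weld length L = 190 mm.
Required throat t_e = P_u / (φ × 0.6 F_EXX × L) = 169 / (0.75 × 0.6 × 550 × 190 × 10⁻³) = 3.594 mm.
Required leg w = t_e / 0.707 = 5.083 mm → use 6 mm.

w = 6 mm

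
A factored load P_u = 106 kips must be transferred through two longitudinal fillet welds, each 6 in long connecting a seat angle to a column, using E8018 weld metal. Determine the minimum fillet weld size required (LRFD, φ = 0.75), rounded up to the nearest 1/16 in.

w = 3/8 in

E80XX → F_EXX = 80 ksi.
Total weld length L = 12 in.
Required throat t_e = P_u / (φ × 0.6 F_EXX × L) = 106 / (0.75 × 0.6 × 80 × 12) = 0.2454 in.
Required leg w = t_e / 0.707 = 0.3471 in → use 3/8 in.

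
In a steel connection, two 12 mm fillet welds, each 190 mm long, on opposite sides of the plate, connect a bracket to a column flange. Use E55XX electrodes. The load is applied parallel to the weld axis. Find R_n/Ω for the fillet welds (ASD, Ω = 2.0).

R_n/Ω ≈ 532 kN

E55XX → F_EXX = 550 MPa.
Effective throat t_e = 0.707 × 12 = 8.484 mm.
Total length L = 380 mm; A_we = 8.484 × 380 = 3224 mm².
F_nw = 0.6 F_EXX = 0.6 × 550 = 330 MPa.
R_n = 330 × 3224 × 10⁻³ = 1064 kN; R_n/Ω = 1064/2.0 = 531.9 kN.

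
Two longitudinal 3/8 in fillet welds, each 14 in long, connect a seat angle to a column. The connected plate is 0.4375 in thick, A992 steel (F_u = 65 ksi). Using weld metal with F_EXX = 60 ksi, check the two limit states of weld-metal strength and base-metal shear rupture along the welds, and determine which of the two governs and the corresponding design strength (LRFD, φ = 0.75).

t_e = 0.707 × 0.375 = 0.2651 in; L = 28 in.
Weld metal: φR_n = 0.75 × 0.6 × 60 × 0.2651 × 28 = 200.4 kips.
Base metal (shear rupture): φR_n = 0.75 × 0.6 × 65 × 0.4375 × 28 = 358.3 kips.
Governing: weld metal.

φR_n ≈ 200 kips (weld metal governs)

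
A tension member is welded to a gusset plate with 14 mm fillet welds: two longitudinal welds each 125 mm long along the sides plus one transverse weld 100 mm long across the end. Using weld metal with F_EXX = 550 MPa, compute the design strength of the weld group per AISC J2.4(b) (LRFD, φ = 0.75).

φR_n ≈ 888 kN

t_e = 0.707 × 14 = 9.898 mm.
R_nwl = 0.6 × 550 × 9.898 × 250 × 10⁻³ = 816.6 kN (longitudinal, 2 welds).
R_nwt = 0.6 × 550 × 9.898 × 100 × 10⁻³ = 326.6 kN (transverse, base value).
(i) R_nwl + R_nwt = 1143 kN; (ii) 0.85 R_nwl + 1.5 R_nwt = 1184 kN.
R_n = max = 1184 kN [governs: (ii)]; φR_n = 888 kN.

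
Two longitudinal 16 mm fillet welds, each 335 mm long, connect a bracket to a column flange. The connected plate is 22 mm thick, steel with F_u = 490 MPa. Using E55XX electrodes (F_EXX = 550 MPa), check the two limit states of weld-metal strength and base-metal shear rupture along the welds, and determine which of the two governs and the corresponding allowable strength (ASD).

R_n/Ω ≈ 1250 kN (weld metal governs)

t_e = 0.707 × 16 = 11.31 mm; L = 670 mm.
Weld metal: R_n/Ω = (1/2.0) × 0.6 × 550 × 11.31 × 670 × 10⁻³ = 1251 kN.
Base metal (shear rupture): R_n/Ω = (1/2.0) × 0.6 × 490 × 22 × 670 × 10⁻³ = 2167 kN.
Governing: weld metal.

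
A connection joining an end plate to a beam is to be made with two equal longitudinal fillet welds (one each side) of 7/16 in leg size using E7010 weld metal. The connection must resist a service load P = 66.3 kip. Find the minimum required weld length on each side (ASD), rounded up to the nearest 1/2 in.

L = 5.5 in on each side

E70XX → F_EXX = 70 ksi.
Throat t_e = 0.707 × 0.4375 = 0.3093 in.
r_n/Ω = (0.6 × 70 × 0.3093) / 2.0 = 6.496 kip/in.
L_req = P / (r_n/Ω) = 66.3 / 6.496 = 10.21 in total.
Per side: 10.21 / 2 = 5.103 in.
Round up → use L = 5.5 in on each side.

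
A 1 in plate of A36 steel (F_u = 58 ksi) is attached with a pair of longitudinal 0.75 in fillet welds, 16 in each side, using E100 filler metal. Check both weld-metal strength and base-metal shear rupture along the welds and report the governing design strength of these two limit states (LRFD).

E100XX → F_EXX = 100 ksi.
t_e = 0.707 × 0.75 = 0.5302 in; L = 32 in.
Weld metal: φR_n = 0.75 × 0.6 × 100 × 0.5302 × 32 = 763.6 kip.
Base metal (shear rupture): φR_n = 0.75 × 0.6 × 58 × 1 × 32 = 835.2 kip.
Governing: weld metal.

φR_n ≈ 764 kip (weld metal governs)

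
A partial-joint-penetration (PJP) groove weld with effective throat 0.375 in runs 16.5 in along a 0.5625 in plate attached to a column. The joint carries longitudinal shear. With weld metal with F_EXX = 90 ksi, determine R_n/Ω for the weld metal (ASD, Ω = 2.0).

Effective throat (given) t_e = 0.375 in.
A_we = 0.375 × 16.5 = 6.188 in².
F_nw = 0.6 F_EXX = 54 ksi.
R_n/Ω = (54 × 6.188) / 2.0 = 167.1 kips.

R_n/Ω ≈ 167 kips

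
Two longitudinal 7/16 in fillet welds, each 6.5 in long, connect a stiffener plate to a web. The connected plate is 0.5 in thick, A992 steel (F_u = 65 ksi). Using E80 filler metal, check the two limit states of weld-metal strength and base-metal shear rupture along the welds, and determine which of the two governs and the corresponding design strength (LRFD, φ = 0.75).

φR_n ≈ 145 kips (weld metal governs)

E80XX → F_EXX = 80 ksi.
t_e = 0.707 × 0.4375 = 0.3093 in; L = 13 in.
Weld metal: φR_n = 0.75 × 0.6 × 80 × 0.3093 × 13 = 144.8 kips.
Base metal (shear rupture): φR_n = 0.75 × 0.6 × 65 × 0.5 × 13 = 190.1 kips.
Governing: weld metal.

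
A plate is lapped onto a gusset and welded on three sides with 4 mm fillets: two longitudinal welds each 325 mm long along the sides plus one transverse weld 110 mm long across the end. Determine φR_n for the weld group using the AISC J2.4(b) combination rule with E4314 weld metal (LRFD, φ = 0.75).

E43XX → F_EXX = 430 MPa.
t_e = 0.707 × 4 = 2.828 mm.
R_nwl = 0.6 × 430 × 2.828 × 650 × 10⁻³ = 474.3 kN (longitudinal, 2 welds).
R_nwt = 0.6 × 430 × 2.828 × 110 × 10⁻³ = 80.26 kN (transverse, base value).
(i) R_nwl + R_nwt = 554.5 kN; (ii) 0.85 R_nwl + 1.5 R_nwt = 523.5 kN.
R_n = max = 554.5 kN [governs: (i)]; φR_n = 415.9 kN.

φR_n ≈ 416 kN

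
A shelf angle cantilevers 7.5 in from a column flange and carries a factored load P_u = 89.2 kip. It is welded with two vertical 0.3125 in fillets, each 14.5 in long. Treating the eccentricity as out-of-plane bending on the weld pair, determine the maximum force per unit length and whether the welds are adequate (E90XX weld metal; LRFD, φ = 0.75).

f_max ≈ 10 kip/in; NOT adequate

E90XX → F_EXX = 90 ksi.
L_w = 2 × 14.5 = 29 in; section modulus (unit throat) S = 2 × L²/6 = 70.08 in².
Direct shear f_v = P/L_w = 89.2/29 = 3.076 kip/in.
Moment M = P × e = 89.2 × 7.5 = 669 kip·in; bending f_b = M/S = 9.546 kip/in.
f_max = √(f_v² + f_b²) = √(3.076² + 9.546²) = 10.03 kip/in.
φr_n = 0.75 × 0.6 × 90 × (0.707 × 0.3125) = 8.948 kip/in → NOT adequate.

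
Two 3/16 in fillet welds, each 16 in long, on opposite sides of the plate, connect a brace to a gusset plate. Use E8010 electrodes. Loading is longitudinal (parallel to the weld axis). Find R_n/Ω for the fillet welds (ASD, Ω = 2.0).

E80XX → F_EXX = 80 ksi.
Effective throat t_e = 0.707 × 0.1875 = 0.1326 in.
Total length L = 32 in; A_we = 0.1326 × 32 = 4.242 in².
F_nw = 0.6 F_EXX = 0.6 × 80 = 48 ksi.
R_n = 48 × 4.242 = 203.6 kip; R_n/Ω = 203.6/2.0 = 101.8 kip.

R_n/Ω ≈ 102 kip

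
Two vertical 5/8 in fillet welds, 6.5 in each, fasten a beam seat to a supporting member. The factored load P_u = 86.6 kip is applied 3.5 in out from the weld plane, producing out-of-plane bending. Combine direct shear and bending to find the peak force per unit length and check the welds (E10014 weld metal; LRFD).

E100XX → F_EXX = 100 ksi.
L_w = 2 × 6.5 = 13 in; section modulus (unit throat) S = 2 × L²/6 = 14.08 in².
Direct shear f_v = P/L_w = 86.6/13 = 6.662 kip/in.
Moment M = P × e = 86.6 × 3.5 = 303.1 kip·in; bending f_b = M/S = 21.52 kip/in.
f_max = √(f_v² + f_b²) = √(6.662² + 21.52²) = 22.53 kip/in.
φr_n = 0.75 × 0.6 × 100 × (0.707 × 0.625) = 19.88 kip/in → NOT adequate.

f_max ≈ 22.5 kip/in; NOT adequate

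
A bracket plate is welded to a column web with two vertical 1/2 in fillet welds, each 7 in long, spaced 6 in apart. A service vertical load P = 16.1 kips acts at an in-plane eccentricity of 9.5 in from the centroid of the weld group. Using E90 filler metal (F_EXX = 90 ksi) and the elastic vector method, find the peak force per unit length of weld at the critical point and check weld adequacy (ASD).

f_max ≈ 4.68 kip/in; adequate

Total weld length L_w = 14 in. Treat welds as unit-width lines.
Polar moment about centroid: J = 2[d³/12 + d(b/2)²] = 2[7³/12 + 7×3²] = 183.2 in³.
Direct shear f_v = P/L_w = 16.1 / 14 = 1.15 kip/in (vertical).
Torsion M = P·e = 16.1 × 9.5 = 152.95 kip·in.
Critical point at (x, y) = (3, 3.5) from centroid. f_tx = M·y/J = 2.923 kip/in; f_ty = M·x/J = 2.505 kip/in.
Resultant f_max = √[f_tx² + (f_v + f_ty)²] = √[2.923² + (1.15 + 2.505)²] = 4.68 kip/in.
Capacity per unit length: r_n/Ω = (1/2.0) × 0.6 × 90 × (0.707 × 0.5) = 9.544 kip/in.
4.68 ≤ 9.544 → adequate.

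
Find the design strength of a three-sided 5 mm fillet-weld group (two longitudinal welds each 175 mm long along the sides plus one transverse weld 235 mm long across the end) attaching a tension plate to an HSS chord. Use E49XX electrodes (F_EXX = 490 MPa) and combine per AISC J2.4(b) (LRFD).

φR_n ≈ 507 kN

t_e = 0.707 × 5 = 3.535 mm.
R_nwl = 0.6 × 490 × 3.535 × 350 × 10⁻³ = 363.8 kN (longitudinal, 2 welds).
R_nwt = 0.6 × 490 × 3.535 × 235 × 10⁻³ = 244.2 kN (transverse, base value).
(i) R_nwl + R_nwt = 608 kN; (ii) 0.85 R_nwl + 1.5 R_nwt = 675.5 kN.
R_n = max = 675.5 kN [governs: (ii)]; φR_n = 506.7 kN.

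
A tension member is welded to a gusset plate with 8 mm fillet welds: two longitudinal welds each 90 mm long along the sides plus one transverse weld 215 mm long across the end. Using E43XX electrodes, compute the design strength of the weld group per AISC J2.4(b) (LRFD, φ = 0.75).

φR_n ≈ 520 kN

E43XX → F_EXX = 430 MPa.
t_e = 0.707 × 8 = 5.656 mm.
R_nwl = 0.6 × 430 × 5.656 × 180 × 10⁻³ = 262.7 kN (longitudinal, 2 welds).
R_nwt = 0.6 × 430 × 5.656 × 215 × 10⁻³ = 313.7 kN (transverse, base value).
(i) R_nwl + R_nwt = 576.4 kN; (ii) 0.85 R_nwl + 1.5 R_nwt = 693.9 kN.
R_n = max = 693.9 kN [governs: (ii)]; φR_n = 520.4 kN.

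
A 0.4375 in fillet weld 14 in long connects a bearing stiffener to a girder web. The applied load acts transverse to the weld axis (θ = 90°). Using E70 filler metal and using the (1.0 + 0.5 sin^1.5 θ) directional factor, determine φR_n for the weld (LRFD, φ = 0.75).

φR_n ≈ 205 kip

E70XX → F_EXX = 70 ksi.
t_e = 0.707 × 0.4375 = 0.3093 in; A_we = 0.3093 × 14 = 4.33 in².
Directional factor: 1.0 + 0.5 sin^1.5(90°) = 1.5.
F_nw = 0.6 × 70 × 1.5 = 63 ksi.
φR_n = 0.75 × 63 × 4.33 = 204.6 kip.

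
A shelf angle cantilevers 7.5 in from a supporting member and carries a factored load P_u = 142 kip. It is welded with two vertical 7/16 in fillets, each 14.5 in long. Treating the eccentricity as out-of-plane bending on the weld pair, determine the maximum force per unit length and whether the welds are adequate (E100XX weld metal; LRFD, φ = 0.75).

E100XX → F_EXX = 100 ksi.
L_w = 2 × 14.5 = 29 in; section modulus (unit throat) S = 2 × L²/6 = 70.08 in².
Direct shear f_v = P/L_w = 142/29 = 4.897 kip/in.
Moment M = P × e = 142 × 7.5 = 1065 kip·in; bending f_b = M/S = 15.2 kip/in.
f_max = √(f_v² + f_b²) = √(4.897² + 15.2²) = 15.97 kip/in.
φr_n = 0.75 × 0.6 × 100 × (0.707 × 0.4375) = 13.92 kip/in → NOT adequate.

f_max ≈ 16 kip/in; NOT adequate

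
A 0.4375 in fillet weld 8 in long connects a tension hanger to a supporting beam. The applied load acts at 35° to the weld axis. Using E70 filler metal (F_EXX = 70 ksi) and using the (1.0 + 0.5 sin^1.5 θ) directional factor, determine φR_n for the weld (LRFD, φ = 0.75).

t_e = 0.707 × 0.4375 = 0.3093 in; A_we = 0.3093 × 8 = 2.474 in².
Directional factor: 1.0 + 0.5 sin^1.5(35°) = 1.217.
F_nw = 0.6 × 70 × 1.217 = 51.12 ksi.
φR_n = 0.75 × 51.12 × 2.474 = 94.88 kip.

φR_n ≈ 94.9 kip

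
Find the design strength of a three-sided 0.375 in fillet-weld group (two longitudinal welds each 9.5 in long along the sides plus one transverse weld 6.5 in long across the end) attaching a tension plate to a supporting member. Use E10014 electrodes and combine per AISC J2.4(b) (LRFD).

E100XX → F_EXX = 100 ksi.
t_e = 0.707 × 0.375 = 0.2651 in.
R_nwl = 0.6 × 100 × 0.2651 × 19 = 302.2 kips (longitudinal, 2 welds).
R_nwt = 0.6 × 100 × 0.2651 × 6.5 = 103.4 kips (transverse, base value).
(i) R_nwl + R_nwt = 405.6 kips; (ii) 0.85 R_nwl + 1.5 R_nwt = 412 kips.
R_n = max = 412 kips [governs: (ii)]; φR_n = 309 kips.

φR_n ≈ 309 kips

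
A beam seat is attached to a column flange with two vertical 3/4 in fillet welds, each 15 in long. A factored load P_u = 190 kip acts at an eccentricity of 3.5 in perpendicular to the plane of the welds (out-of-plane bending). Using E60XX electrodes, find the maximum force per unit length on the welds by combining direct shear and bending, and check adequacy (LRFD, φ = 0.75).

E60XX → F_EXX = 60 ksi.
L_w = 2 × 15 = 30 in; section modulus (unit throat) S = 2 × L²/6 = 75 in².
Direct shear f_v = P/L_w = 190/30 = 6.333 kip/in.
Moment M = P × e = 190 × 3.5 = 665 kip·in; bending f_b = M/S = 8.867 kip/in.
f_max = √(f_v² + f_b²) = √(6.333² + 8.867²) = 10.9 kip/in.
φr_n = 0.75 × 0.6 × 60 × (0.707 × 0.75) = 14.32 kip/in → adequate.

f_max ≈ 10.9 kip/in; adequate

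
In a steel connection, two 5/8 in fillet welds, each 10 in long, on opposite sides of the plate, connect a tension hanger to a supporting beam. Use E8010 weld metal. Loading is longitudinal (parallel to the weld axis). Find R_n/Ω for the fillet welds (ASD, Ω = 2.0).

E80XX → F_EXX = 80 ksi.
Effective throat t_e = 0.707 × 0.625 = 0.4419 in.
Total length L = 20 in; A_we = 0.4419 × 20 = 8.837 in².
F_nw = 0.6 F_EXX = 0.6 × 80 = 48 ksi.
R_n = 48 × 8.837 = 424.2 kips; R_n/Ω = 424.2/2.0 = 212.1 kips.

R_n/Ω ≈ 212 kips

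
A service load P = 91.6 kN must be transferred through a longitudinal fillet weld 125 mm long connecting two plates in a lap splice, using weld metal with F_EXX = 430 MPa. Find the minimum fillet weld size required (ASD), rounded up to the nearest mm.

w = 9 mm

Total weld length L = 125 mm.
Required throat t_e = P × Ω / (0.6 F_EXX × L) = 91.6 × 2.0 / (0.6 × 430 × 125 × 10⁻³) = 5.681 mm.
Required leg w = t_e / 0.707 = 8.035 mm → use 9 mm.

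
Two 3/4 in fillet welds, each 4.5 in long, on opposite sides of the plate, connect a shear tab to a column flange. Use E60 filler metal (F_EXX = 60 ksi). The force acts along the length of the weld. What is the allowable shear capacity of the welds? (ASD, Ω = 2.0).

Effective throat t_e = 0.707 × 0.75 = 0.5302 in.
Total length L = 9 in; A_we = 0.5302 × 9 = 4.772 in².
F_nw = 0.6 F_EXX = 0.6 × 60 = 36 ksi.
R_n = 36 × 4.772 = 171.8 kip; R_n/Ω = 171.8/2.0 = 85.9 kip.

R_n/Ω ≈ 85.9 kip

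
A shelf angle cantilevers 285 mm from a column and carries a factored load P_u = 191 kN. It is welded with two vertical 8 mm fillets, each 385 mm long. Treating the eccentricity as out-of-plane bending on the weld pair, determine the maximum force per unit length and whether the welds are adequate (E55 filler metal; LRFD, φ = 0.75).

E55XX → F_EXX = 550 MPa.
L_w = 2 × 385 = 770 mm; section modulus (unit throat) S = 2 × L²/6 = 49410 mm².
Direct shear f_v = P/L_w = 191×10³/770 = 248.1 N/mm.
Moment M = P × e = 191×10³ × 285 = 54435000 N·mm; bending f_b = M/S = 1102 N/mm.
f_max = √(f_v² + f_b²) = √(248.1² + 1102²) = 1129 N/mm.
φr_n = 0.75 × 0.6 × 550 × (0.707 × 8) = 1400 N/mm → adequate.

f_max ≈ 1130 N/mm; adequate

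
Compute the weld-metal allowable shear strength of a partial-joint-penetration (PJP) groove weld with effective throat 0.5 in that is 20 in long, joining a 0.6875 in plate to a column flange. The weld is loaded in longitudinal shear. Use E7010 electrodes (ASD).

E70XX → F_EXX = 70 ksi.
Effective throat (given) t_e = 0.5 in.
A_we = 0.5 × 20 = 10 in².
F_nw = 0.6 F_EXX = 42 ksi.
R_n/Ω = (42 × 10) / 2.0 = 210 kips.

R_n/Ω ≈ 210 kips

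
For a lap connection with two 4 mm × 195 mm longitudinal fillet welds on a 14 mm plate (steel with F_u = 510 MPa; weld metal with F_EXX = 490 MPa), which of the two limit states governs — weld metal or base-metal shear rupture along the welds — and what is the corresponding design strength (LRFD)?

t_e = 0.707 × 4 = 2.828 mm; L = 390 mm.
Weld metal: φR_n = 0.75 × 0.6 × 490 × 2.828 × 390 × 10⁻³ = 243.2 kN.
Base metal (shear rupture): φR_n = 0.75 × 0.6 × 510 × 14 × 390 × 10⁻³ = 1253 kN.
Governing: weld metal.

φR_n ≈ 243 kN (weld metal governs)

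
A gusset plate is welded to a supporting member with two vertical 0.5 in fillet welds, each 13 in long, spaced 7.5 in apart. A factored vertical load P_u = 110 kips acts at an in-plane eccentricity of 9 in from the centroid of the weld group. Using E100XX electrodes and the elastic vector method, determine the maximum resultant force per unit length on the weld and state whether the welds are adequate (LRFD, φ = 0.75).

f_max ≈ 12.8 kip/in; adequate

E100XX → F_EXX = 100 ksi.
Total weld length L_w = 26 in. Treat welds as unit-width lines.
Polar moment about centroid: J = 2[d³/12 + d(b/2)²] = 2[13³/12 + 13×3.75²] = 731.8 in³.
Direct shear f_v = P/L_w = 110 / 26 = 4.231 kip/in (vertical).
Torsion M = P·e = 110 × 9 = 990 kip·in.
Critical point at (x, y) = (3.75, 6.5) from centroid. f_tx = M·y/J = 8.793 kip/in; f_ty = M·x/J = 5.073 kip/in.
Resultant f_max = √[f_tx² + (f_v + f_ty)²] = √[8.793² + (4.231 + 5.073)²] = 12.8 kip/in.
Capacity per unit length: φr_n = 0.75 × 0.6 × 100 × (0.707 × 0.5) = 15.91 kip/in.
12.8 ≤ 15.91 → adequate.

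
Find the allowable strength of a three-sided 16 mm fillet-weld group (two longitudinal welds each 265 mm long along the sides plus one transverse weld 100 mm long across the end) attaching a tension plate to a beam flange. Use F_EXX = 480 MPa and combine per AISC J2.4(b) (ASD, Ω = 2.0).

t_e = 0.707 × 16 = 11.31 mm.
R_nwl = 0.6 × 480 × 11.31 × 530 × 10⁻³ = 1727 kN (longitudinal, 2 welds).
R_nwt = 0.6 × 480 × 11.31 × 100 × 10⁻³ = 325.8 kN (transverse, base value).
(i) R_nwl + R_nwt = 2052 kN; (ii) 0.85 R_nwl + 1.5 R_nwt = 1956 kN.
R_n = max = 2052 kN [governs: (i)]; R_n/Ω = 1026 kN.

R_n/Ω ≈ 1030 kN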